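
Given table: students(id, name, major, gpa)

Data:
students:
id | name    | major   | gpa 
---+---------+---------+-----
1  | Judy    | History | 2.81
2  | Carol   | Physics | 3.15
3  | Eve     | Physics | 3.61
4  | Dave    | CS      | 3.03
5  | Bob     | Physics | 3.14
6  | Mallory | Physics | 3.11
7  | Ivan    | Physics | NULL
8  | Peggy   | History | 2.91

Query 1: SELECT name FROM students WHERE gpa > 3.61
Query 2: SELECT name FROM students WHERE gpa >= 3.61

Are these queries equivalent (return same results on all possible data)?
No, not equivalent

Query 1 returns: []
Query 2 returns: [('Eve',)]

Reason: > vs >= gives different results when gpa = 3.61 exists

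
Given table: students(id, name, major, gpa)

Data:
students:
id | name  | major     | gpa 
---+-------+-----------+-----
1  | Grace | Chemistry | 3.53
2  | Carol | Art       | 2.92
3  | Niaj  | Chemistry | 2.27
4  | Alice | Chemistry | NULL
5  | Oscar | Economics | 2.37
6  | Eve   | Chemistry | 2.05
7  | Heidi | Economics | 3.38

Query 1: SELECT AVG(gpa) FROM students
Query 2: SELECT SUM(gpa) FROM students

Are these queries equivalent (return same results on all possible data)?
No, not equivalent

Query 1 returns: [(2.7533333333333334,)]
Query 2 returns: [(16.52,)]

Reason: AVG vs SUM give different aggregate values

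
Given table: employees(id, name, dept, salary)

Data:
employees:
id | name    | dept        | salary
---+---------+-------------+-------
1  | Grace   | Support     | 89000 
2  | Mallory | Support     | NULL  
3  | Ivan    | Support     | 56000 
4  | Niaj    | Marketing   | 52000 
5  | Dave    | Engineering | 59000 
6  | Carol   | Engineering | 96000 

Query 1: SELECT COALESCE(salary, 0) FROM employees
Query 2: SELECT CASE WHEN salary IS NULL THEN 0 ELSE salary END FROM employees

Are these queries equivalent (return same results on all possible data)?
Yes, equivalent

Both queries return: [(0,), (52000,), (56000,), (59000,), (89000,), (96000,)]

Reason: COALESCE vs CASE for NULL handling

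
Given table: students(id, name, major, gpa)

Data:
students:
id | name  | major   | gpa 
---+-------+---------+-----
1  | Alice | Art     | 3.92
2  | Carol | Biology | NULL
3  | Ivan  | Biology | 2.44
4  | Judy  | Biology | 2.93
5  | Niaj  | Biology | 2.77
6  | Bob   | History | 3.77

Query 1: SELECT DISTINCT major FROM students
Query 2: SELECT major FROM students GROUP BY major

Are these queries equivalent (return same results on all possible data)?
Yes, equivalent

Both queries return: [('Art',), ('Biology',), ('History',)]

Reason: Both get unique majors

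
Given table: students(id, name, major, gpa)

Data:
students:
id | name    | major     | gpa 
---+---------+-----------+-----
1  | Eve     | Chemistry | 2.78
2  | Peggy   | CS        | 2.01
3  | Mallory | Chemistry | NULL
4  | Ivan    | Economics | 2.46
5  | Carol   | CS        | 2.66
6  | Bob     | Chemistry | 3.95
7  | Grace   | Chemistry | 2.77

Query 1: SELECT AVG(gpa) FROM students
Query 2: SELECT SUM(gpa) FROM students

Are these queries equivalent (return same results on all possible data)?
No, not equivalent

Query 1 returns: [(2.7716666666666665,)]
Query 2 returns: [(16.63,)]

Reason: AVG vs SUM give different aggregate values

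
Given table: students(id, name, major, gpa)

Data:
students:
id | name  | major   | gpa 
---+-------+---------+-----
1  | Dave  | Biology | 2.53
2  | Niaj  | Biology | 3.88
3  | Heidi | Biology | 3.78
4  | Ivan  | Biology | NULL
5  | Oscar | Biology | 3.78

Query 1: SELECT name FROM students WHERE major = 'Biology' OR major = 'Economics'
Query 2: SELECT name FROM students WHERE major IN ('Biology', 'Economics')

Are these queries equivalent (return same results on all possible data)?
Yes, equivalent

Both queries return: [('Dave',), ('Heidi',), ('Ivan',), ('Niaj',), ('Oscar',)]

Reason: OR vs IN are equivalent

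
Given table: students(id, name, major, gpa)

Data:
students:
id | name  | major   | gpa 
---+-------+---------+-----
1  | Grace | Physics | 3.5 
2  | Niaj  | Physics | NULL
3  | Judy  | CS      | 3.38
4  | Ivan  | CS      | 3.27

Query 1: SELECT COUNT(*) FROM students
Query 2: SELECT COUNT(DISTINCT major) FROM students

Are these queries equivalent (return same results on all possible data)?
No, not equivalent

Query 1 returns: [(4,)]
Query 2 returns: [(2,)]

Reason: COUNT(*) counts rows, COUNT(DISTINCT major) counts unique majors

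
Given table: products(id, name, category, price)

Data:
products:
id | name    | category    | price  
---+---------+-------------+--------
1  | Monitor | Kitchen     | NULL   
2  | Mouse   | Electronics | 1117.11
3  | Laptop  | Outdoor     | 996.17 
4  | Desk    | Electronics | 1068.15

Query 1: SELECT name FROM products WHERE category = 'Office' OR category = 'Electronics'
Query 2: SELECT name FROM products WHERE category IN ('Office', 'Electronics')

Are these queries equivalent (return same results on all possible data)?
Yes, equivalent

Both queries return: [('Desk',), ('Mouse',)]

Reason: OR vs IN are equivalent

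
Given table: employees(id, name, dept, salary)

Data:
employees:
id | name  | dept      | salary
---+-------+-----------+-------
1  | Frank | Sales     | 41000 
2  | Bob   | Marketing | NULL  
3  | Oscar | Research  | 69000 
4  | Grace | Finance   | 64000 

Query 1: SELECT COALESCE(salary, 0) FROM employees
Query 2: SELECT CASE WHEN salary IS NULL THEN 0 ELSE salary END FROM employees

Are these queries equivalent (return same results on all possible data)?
Yes, equivalent

Both queries return: [(0,), (41000,), (64000,), (69000,)]

Reason: COALESCE vs CASE for NULL handling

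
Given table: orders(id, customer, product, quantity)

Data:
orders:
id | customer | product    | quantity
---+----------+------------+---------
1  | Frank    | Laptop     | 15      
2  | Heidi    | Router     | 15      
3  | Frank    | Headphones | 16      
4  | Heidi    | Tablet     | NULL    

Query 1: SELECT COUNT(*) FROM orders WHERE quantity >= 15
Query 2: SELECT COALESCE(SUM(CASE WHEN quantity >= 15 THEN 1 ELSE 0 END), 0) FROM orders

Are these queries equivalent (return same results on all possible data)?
Yes, equivalent

Both queries return: [(3,)]

Reason: COUNT with WHERE vs conditional SUM (COALESCE handles empty-table NULL)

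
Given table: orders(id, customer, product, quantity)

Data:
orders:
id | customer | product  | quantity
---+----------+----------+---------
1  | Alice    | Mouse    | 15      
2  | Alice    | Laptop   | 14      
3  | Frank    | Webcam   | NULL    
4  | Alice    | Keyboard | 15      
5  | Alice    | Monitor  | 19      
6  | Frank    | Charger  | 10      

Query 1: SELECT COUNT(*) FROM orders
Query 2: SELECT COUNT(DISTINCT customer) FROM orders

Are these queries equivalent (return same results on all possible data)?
No, not equivalent

Query 1 returns: [(6,)]
Query 2 returns: [(2,)]

Reason: COUNT(*) counts rows, COUNT(DISTINCT customer) counts unique customers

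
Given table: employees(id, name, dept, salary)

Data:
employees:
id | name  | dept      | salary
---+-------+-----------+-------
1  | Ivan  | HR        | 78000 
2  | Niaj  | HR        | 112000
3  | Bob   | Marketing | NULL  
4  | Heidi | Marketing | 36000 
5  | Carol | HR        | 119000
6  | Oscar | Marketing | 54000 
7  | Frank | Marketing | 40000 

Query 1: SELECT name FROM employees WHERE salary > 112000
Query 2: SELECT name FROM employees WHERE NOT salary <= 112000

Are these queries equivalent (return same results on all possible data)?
Yes, equivalent

Both queries return: [('Carol',)]

Reason: Both filter salary > 112000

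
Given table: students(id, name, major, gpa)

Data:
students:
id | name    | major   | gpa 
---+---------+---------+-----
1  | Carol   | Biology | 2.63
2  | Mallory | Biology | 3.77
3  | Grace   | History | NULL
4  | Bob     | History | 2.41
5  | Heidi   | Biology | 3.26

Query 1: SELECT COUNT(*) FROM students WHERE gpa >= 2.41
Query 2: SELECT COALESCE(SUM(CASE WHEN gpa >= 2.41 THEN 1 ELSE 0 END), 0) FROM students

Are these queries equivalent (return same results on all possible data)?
Yes, equivalent

Both queries return: [(4,)]

Reason: COUNT with WHERE vs conditional SUM (COALESCE handles empty-table NULL)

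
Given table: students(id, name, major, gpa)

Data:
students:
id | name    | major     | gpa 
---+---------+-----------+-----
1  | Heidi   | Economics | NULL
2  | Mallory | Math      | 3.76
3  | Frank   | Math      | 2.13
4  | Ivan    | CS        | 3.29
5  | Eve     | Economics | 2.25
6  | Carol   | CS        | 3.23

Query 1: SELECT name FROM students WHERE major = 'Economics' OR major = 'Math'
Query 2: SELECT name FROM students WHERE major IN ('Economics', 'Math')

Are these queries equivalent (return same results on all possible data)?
Yes, equivalent

Both queries return: [('Eve',), ('Frank',), ('Heidi',), ('Mallory',)]

Reason: OR vs IN are equivalent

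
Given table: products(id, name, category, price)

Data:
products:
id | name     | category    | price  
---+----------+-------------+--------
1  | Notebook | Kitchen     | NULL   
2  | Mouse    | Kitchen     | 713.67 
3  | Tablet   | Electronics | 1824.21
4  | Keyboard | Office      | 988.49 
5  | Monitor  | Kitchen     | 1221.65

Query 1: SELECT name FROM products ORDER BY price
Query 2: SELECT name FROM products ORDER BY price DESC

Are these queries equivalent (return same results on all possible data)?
No, not equivalent

Query 1 returns: [('Notebook',), ('Mouse',), ('Keyboard',), ('Monitor',), ('Tablet',)]
Query 2 returns: [('Tablet',), ('Monitor',), ('Keyboard',), ('Mouse',), ('Notebook',)]

Reason: ASC vs DESC gives opposite ordering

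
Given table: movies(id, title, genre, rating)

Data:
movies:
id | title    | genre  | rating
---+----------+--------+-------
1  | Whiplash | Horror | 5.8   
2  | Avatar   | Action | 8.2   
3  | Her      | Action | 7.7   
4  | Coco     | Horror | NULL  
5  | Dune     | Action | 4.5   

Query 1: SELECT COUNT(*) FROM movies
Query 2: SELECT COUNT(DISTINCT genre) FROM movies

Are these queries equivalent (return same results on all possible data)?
No, not equivalent

Query 1 returns: [(5,)]
Query 2 returns: [(2,)]

Reason: COUNT(*) counts rows, COUNT(DISTINCT genre) counts unique genres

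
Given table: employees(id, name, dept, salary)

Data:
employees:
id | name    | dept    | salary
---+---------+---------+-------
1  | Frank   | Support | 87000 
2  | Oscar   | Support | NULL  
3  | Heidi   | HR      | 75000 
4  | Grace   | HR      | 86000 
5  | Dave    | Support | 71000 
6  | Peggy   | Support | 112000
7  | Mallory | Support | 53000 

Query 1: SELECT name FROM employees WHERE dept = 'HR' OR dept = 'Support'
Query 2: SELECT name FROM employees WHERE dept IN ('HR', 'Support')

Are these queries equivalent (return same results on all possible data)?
Yes, equivalent

Both queries return: [('Dave',), ('Frank',), ('Grace',), ('Heidi',), ('Mallory',), ('Oscar',), ('Peggy',)]

Reason: OR vs IN are equivalent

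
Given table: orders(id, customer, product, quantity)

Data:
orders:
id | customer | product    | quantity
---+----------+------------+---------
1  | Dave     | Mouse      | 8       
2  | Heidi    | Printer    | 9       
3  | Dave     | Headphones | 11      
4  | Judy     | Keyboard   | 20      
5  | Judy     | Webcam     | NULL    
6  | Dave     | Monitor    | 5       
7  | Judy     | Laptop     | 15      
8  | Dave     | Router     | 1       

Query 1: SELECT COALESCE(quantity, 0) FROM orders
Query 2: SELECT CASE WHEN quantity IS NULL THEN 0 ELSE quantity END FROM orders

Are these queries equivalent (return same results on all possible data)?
Yes, equivalent

Both queries return: [(0,), (1,), (5,), (8,), (9,), (11,), (15,), (20,)]

Reason: COALESCE vs CASE for NULL handling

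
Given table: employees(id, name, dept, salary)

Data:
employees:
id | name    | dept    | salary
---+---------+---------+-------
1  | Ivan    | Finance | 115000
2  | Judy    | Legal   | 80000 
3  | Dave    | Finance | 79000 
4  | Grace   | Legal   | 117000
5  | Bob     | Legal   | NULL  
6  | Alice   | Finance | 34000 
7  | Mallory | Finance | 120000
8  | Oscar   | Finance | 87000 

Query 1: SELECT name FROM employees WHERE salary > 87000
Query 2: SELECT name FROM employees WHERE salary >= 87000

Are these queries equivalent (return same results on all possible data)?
No, not equivalent

Query 1 returns: [('Ivan',), ('Grace',), ('Mallory',)]
Query 2 returns: [('Ivan',), ('Grace',), ('Mallory',), ('Oscar',)]

Reason: > vs >= gives different results when salary = 87000 exists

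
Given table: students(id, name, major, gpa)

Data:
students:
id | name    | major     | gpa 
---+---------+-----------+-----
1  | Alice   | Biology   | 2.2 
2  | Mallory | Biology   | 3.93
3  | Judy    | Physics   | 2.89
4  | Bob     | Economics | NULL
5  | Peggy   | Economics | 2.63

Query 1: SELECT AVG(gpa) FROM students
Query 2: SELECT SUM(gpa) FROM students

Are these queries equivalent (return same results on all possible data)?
No, not equivalent

Query 1 returns: [(2.9125,)]
Query 2 returns: [(11.65,)]

Reason: AVG vs SUM give different aggregate values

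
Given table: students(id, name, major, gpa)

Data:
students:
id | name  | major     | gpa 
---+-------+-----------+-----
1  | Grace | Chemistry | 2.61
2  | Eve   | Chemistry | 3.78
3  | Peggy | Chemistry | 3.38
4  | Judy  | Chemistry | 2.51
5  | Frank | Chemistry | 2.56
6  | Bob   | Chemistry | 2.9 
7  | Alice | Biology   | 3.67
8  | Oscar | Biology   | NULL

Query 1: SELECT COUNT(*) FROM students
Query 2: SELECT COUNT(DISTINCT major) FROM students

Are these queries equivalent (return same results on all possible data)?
No, not equivalent

Query 1 returns: [(8,)]
Query 2 returns: [(2,)]

Reason: COUNT(*) counts rows, COUNT(DISTINCT major) counts unique majors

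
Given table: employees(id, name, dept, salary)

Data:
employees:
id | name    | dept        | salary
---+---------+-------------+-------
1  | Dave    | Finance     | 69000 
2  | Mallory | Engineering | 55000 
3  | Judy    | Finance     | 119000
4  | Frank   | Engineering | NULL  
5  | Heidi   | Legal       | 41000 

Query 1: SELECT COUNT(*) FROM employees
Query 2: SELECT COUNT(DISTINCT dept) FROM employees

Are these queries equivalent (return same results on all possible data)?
No, not equivalent

Query 1 returns: [(5,)]
Query 2 returns: [(3,)]

Reason: COUNT(*) counts rows, COUNT(DISTINCT dept) counts unique depts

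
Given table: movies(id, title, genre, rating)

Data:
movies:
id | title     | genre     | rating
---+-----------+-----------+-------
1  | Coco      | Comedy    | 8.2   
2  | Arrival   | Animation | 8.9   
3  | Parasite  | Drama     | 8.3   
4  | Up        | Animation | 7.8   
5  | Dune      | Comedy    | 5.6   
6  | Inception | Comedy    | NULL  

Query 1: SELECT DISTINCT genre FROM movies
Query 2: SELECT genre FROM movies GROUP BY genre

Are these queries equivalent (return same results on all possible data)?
Yes, equivalent

Both queries return: [('Animation',), ('Comedy',), ('Drama',)]

Reason: Both get unique genres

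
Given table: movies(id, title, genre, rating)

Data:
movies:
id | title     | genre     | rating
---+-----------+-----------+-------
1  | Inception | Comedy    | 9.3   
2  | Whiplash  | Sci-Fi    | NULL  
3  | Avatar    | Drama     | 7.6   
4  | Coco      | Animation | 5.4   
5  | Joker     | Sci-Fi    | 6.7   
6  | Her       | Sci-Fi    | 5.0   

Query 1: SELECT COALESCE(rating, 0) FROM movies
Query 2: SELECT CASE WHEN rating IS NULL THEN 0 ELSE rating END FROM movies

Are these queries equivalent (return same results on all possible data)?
Yes, equivalent

Both queries return: [(0,), (5.0,), (5.4,), (6.7,), (7.6,), (9.3,)]

Reason: COALESCE vs CASE for NULL handling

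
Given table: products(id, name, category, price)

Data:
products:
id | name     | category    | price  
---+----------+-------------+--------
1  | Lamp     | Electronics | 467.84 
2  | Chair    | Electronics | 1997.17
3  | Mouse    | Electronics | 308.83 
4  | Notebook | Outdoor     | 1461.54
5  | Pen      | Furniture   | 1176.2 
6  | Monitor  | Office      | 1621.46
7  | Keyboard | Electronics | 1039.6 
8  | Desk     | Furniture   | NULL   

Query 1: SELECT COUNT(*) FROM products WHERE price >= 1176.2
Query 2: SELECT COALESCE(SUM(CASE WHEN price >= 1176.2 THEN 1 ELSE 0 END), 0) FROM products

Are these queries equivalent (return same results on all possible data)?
Yes, equivalent

Both queries return: [(4,)]

Reason: COUNT with WHERE vs conditional SUM (COALESCE handles empty-table NULL)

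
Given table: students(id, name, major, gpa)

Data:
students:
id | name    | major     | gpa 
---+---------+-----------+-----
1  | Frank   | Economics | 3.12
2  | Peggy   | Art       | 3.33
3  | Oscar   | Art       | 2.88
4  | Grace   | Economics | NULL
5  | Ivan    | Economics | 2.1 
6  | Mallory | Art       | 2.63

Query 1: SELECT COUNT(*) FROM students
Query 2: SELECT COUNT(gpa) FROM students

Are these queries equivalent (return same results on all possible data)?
No, not equivalent

Query 1 returns: [(6,)]
Query 2 returns: [(5,)]

Reason: COUNT(*) includes NULLs, COUNT(column) excludes them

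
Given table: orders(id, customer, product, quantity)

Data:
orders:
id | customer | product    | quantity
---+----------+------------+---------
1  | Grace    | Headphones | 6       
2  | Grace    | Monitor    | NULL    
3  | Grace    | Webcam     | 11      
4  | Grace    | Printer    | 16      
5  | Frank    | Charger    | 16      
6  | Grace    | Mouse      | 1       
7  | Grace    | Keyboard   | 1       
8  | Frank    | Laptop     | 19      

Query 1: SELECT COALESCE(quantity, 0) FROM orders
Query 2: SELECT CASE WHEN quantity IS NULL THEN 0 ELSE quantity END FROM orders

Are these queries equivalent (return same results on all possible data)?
Yes, equivalent

Both queries return: [(0,), (1,), (1,), (6,), (11,), (16,), (16,), (19,)]

Reason: COALESCE vs CASE for NULL handling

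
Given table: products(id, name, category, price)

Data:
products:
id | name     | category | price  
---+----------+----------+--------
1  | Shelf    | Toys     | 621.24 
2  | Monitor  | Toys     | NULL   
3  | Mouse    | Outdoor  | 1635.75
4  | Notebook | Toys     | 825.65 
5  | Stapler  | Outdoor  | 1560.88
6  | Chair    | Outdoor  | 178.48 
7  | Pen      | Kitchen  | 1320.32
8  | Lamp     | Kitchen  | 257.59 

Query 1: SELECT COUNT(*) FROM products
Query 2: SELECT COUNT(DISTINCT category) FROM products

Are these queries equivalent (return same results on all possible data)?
No, not equivalent

Query 1 returns: [(8,)]
Query 2 returns: [(3,)]

Reason: COUNT(*) counts rows, COUNT(DISTINCT category) counts unique categorys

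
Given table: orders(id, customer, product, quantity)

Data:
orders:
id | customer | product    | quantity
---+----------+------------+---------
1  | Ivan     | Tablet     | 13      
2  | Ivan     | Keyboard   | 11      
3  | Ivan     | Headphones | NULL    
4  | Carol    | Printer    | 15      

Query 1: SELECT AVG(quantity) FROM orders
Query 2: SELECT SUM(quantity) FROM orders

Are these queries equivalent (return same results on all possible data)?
No, not equivalent

Query 1 returns: [(13.0,)]
Query 2 returns: [(39,)]

Reason: AVG vs SUM give different aggregate values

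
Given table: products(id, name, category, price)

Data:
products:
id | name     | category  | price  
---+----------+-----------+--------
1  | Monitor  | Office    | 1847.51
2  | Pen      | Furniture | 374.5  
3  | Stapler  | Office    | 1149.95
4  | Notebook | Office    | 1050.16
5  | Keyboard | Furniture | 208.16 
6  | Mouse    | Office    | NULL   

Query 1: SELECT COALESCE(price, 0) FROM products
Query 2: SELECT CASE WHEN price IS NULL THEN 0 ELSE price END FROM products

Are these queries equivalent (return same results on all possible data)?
Yes, equivalent

Both queries return: [(0,), (208.16,), (374.5,), (1050.16,), (1149.95,), (1847.51,)]

Reason: COALESCE vs CASE for NULL handling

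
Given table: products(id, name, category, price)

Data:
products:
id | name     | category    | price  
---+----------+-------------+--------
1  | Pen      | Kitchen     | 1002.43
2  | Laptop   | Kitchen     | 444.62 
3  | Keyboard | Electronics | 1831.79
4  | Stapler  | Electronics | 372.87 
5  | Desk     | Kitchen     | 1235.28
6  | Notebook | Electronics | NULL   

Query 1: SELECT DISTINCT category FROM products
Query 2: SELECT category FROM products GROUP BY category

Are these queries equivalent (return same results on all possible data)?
Yes, equivalent

Both queries return: [('Electronics',), ('Kitchen',)]

Reason: Both get unique categorys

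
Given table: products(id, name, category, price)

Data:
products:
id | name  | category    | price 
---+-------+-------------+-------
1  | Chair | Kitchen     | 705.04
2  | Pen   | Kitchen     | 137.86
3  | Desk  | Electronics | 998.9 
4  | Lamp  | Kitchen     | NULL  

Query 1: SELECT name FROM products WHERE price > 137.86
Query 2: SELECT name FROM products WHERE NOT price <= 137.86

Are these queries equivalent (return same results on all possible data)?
Yes, equivalent

Both queries return: [('Chair',), ('Desk',)]

Reason: Both filter price > 137.86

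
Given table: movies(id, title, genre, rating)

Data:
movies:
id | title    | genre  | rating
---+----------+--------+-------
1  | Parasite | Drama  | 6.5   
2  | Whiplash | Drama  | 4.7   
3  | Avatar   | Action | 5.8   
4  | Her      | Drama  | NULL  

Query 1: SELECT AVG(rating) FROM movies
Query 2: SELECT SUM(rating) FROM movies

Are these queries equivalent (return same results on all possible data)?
No, not equivalent

Query 1 returns: [(5.666666666666667,)]
Query 2 returns: [(17.0,)]

Reason: AVG vs SUM give different aggregate values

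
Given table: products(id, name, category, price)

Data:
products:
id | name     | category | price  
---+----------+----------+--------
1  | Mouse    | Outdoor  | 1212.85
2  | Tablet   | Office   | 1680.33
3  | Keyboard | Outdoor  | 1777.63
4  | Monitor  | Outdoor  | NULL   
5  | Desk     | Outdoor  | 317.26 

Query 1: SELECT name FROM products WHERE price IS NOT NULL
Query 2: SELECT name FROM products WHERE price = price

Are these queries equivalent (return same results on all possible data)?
Yes, equivalent

Both queries return: [('Desk',), ('Keyboard',), ('Mouse',), ('Tablet',)]

Reason: IS NOT NULL vs self-equality (both exclude NULLs)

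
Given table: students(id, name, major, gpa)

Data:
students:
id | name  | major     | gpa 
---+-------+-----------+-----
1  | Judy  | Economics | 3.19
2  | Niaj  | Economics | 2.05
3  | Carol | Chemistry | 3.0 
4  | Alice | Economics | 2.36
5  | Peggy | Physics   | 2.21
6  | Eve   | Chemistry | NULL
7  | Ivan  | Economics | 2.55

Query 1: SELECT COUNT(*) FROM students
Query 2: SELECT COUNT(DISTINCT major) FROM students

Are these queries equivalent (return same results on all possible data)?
No, not equivalent

Query 1 returns: [(7,)]
Query 2 returns: [(3,)]

Reason: COUNT(*) counts rows, COUNT(DISTINCT major) counts unique majors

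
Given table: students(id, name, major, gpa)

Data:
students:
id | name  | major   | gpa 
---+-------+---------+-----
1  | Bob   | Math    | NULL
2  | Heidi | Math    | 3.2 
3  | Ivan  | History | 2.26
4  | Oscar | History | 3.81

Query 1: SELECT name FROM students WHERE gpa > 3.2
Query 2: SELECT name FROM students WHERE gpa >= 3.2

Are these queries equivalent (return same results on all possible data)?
No, not equivalent

Query 1 returns: [('Oscar',)]
Query 2 returns: [('Heidi',), ('Oscar',)]

Reason: > vs >= gives different results when gpa = 3.2 exists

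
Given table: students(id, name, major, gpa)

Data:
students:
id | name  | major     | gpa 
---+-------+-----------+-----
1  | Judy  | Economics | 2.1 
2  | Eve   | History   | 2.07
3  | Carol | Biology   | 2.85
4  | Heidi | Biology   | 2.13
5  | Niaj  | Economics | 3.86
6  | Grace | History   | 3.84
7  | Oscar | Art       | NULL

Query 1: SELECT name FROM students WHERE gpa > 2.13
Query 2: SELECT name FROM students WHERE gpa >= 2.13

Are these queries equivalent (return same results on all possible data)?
No, not equivalent

Query 1 returns: [('Carol',), ('Niaj',), ('Grace',)]
Query 2 returns: [('Carol',), ('Heidi',), ('Niaj',), ('Grace',)]

Reason: > vs >= gives different results when gpa = 2.13 exists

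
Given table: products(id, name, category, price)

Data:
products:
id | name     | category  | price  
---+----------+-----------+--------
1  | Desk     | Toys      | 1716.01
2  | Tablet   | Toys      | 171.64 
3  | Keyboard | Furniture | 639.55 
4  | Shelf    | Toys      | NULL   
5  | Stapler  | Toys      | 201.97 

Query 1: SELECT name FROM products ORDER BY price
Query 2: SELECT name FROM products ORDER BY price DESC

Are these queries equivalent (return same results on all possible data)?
No, not equivalent

Query 1 returns: [('Shelf',), ('Tablet',), ('Stapler',), ('Keyboard',), ('Desk',)]
Query 2 returns: [('Desk',), ('Keyboard',), ('Stapler',), ('Tablet',), ('Shelf',)]

Reason: ASC vs DESC gives opposite ordering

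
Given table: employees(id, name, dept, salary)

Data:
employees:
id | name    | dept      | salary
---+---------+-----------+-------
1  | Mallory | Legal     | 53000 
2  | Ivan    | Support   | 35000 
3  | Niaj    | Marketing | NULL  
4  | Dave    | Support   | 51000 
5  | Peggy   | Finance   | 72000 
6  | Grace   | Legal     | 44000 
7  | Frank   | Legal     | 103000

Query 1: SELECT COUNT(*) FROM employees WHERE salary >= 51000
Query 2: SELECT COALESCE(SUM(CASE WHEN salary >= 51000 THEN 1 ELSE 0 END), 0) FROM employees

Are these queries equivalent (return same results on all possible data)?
Yes, equivalent

Both queries return: [(4,)]

Reason: COUNT with WHERE vs conditional SUM (COALESCE handles empty-table NULL)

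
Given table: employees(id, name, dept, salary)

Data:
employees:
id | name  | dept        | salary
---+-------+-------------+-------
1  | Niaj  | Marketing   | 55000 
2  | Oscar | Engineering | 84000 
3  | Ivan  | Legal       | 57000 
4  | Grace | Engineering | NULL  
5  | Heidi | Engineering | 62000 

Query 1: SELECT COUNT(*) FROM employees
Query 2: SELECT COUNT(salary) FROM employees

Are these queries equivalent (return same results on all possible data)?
No, not equivalent

Query 1 returns: [(5,)]
Query 2 returns: [(4,)]

Reason: COUNT(*) includes NULLs, COUNT(column) excludes them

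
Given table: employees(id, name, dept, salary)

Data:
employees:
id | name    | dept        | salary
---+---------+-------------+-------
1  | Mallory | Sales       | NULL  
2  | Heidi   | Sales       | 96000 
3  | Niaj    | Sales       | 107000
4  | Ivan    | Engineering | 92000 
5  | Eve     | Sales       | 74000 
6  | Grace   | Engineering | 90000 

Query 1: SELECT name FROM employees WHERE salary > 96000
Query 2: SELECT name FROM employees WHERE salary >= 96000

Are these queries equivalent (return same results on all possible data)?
No, not equivalent

Query 1 returns: [('Niaj',)]
Query 2 returns: [('Heidi',), ('Niaj',)]

Reason: > vs >= gives different results when salary = 96000 exists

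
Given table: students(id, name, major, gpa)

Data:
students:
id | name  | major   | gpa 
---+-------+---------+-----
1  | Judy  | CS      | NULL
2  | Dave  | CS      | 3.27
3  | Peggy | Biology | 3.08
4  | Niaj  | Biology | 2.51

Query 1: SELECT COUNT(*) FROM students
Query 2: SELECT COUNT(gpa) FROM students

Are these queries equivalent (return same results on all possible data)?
No, not equivalent

Query 1 returns: [(4,)]
Query 2 returns: [(3,)]

Reason: COUNT(*) includes NULLs, COUNT(column) excludes them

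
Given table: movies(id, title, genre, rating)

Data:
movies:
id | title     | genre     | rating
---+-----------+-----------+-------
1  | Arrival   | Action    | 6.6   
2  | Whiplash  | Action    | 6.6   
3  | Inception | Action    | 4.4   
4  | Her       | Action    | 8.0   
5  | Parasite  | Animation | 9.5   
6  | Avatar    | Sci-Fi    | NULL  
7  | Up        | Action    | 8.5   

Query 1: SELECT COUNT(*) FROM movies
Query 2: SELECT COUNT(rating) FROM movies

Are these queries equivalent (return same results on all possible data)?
No, not equivalent

Query 1 returns: [(7,)]
Query 2 returns: [(6,)]

Reason: COUNT(*) includes NULLs, COUNT(column) excludes them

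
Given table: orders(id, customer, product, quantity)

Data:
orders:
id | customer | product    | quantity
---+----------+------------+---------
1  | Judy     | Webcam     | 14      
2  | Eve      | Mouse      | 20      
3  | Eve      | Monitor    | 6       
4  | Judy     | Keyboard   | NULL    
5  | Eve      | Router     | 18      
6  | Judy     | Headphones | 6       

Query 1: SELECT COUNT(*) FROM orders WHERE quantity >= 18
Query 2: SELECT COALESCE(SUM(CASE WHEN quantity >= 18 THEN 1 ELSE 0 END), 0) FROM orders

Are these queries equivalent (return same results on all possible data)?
Yes, equivalent

Both queries return: [(2,)]

Reason: COUNT with WHERE vs conditional SUM (COALESCE handles empty-table NULL)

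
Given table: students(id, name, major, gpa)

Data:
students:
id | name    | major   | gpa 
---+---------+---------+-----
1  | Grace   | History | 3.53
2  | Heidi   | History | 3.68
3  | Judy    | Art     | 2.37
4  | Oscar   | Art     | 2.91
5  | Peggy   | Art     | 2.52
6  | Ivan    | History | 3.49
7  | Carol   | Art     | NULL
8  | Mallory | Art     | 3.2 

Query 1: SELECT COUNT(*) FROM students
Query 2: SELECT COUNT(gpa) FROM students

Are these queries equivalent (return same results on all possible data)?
No, not equivalent

Query 1 returns: [(8,)]
Query 2 returns: [(7,)]

Reason: COUNT(*) includes NULLs, COUNT(column) excludes them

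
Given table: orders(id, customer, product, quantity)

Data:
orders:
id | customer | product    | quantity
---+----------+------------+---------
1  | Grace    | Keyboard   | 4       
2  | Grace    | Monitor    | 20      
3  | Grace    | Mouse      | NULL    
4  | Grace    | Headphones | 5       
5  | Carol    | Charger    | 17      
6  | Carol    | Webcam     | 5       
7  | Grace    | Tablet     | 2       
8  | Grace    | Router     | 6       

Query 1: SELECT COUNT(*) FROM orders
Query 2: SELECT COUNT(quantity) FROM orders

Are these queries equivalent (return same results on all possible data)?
No, not equivalent

Query 1 returns: [(8,)]
Query 2 returns: [(7,)]

Reason: COUNT(*) includes NULLs, COUNT(column) excludes them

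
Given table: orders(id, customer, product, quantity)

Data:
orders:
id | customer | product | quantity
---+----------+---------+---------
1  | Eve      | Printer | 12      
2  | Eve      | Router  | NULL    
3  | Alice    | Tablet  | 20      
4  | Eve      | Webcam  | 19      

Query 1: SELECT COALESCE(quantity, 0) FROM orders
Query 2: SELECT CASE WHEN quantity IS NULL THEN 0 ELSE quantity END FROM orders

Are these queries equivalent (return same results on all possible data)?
Yes, equivalent

Both queries return: [(0,), (12,), (19,), (20,)]

Reason: COALESCE vs CASE for NULL handling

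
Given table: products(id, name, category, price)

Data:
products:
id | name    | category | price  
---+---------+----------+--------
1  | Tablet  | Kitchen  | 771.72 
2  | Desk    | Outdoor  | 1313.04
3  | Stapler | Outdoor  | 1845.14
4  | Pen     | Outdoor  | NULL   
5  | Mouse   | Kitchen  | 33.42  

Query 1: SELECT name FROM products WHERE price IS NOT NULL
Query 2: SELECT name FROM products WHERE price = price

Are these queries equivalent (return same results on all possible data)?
Yes, equivalent

Both queries return: [('Desk',), ('Mouse',), ('Stapler',), ('Tablet',)]

Reason: IS NOT NULL vs self-equality (both exclude NULLs)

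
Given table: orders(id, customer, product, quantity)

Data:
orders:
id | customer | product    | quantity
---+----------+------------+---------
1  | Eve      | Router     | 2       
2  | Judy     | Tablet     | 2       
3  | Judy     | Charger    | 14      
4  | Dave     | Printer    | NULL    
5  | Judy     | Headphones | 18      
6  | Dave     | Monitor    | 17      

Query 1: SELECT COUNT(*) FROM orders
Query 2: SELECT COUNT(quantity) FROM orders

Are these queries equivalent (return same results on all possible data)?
No, not equivalent

Query 1 returns: [(6,)]
Query 2 returns: [(5,)]

Reason: COUNT(*) includes NULLs, COUNT(column) excludes them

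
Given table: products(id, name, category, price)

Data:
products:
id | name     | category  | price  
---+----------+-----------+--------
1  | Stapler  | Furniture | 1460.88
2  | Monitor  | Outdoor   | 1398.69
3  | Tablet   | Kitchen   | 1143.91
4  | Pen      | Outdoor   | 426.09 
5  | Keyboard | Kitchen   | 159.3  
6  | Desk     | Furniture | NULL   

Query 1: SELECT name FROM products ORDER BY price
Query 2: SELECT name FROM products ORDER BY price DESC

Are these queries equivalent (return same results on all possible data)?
No, not equivalent

Query 1 returns: [('Desk',), ('Keyboard',), ('Pen',), ('Tablet',), ('Monitor',), ('Stapler',)]
Query 2 returns: [('Stapler',), ('Monitor',), ('Tablet',), ('Pen',), ('Keyboard',), ('Desk',)]

Reason: ASC vs DESC gives opposite ordering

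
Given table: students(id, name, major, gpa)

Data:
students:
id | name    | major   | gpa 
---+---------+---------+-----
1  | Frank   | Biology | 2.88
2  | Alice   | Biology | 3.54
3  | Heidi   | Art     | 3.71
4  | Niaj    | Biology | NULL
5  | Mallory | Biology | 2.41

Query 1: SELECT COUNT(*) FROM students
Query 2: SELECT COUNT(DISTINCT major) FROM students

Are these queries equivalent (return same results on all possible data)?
No, not equivalent

Query 1 returns: [(5,)]
Query 2 returns: [(2,)]

Reason: COUNT(*) counts rows, COUNT(DISTINCT major) counts unique majors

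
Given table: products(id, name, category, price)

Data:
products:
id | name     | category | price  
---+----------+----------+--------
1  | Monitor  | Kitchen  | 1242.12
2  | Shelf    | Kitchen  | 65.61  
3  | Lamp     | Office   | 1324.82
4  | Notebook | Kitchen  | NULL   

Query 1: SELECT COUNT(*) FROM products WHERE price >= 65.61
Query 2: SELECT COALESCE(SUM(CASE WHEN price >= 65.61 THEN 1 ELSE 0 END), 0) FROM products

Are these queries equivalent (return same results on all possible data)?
Yes, equivalent

Both queries return: [(3,)]

Reason: COUNT with WHERE vs conditional SUM (COALESCE handles empty-table NULL)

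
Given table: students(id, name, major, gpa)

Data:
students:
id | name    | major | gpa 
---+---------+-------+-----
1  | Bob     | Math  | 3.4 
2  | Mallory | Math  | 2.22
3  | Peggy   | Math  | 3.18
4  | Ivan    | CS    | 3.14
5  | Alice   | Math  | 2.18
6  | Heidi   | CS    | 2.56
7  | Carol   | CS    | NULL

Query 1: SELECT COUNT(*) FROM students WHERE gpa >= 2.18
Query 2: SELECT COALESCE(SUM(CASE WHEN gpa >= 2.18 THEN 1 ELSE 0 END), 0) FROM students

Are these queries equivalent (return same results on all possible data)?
Yes, equivalent

Both queries return: [(6,)]

Reason: COUNT with WHERE vs conditional SUM (COALESCE handles empty-table NULL)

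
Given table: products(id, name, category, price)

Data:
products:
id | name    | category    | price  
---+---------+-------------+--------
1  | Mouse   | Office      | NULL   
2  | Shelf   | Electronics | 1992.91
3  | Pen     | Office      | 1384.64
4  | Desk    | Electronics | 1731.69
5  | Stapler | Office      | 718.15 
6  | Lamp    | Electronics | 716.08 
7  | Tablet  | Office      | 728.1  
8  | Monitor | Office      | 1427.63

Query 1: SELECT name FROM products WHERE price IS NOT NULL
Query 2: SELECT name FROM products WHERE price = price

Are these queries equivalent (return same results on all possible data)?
Yes, equivalent

Both queries return: [('Desk',), ('Lamp',), ('Monitor',), ('Pen',), ('Shelf',), ('Stapler',), ('Tablet',)]

Reason: IS NOT NULL vs self-equality (both exclude NULLs)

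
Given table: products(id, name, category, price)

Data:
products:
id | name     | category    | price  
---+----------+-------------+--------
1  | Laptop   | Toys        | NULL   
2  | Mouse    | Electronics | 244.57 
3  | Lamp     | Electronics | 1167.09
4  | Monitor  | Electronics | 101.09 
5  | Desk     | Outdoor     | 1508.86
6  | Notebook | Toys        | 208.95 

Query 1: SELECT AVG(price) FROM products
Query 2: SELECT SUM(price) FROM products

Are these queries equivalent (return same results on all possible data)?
No, not equivalent

Query 1 returns: [(646.112,)]
Query 2 returns: [(3230.56,)]

Reason: AVG vs SUM give different aggregate values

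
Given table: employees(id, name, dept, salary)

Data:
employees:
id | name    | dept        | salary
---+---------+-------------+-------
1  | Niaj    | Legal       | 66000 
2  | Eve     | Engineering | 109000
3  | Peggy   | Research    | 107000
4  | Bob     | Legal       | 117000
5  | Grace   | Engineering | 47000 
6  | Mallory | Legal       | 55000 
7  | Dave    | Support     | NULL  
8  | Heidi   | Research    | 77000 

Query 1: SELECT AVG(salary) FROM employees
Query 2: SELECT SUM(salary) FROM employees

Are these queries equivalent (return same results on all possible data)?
No, not equivalent

Query 1 returns: [(82571.42857142857,)]
Query 2 returns: [(578000,)]

Reason: AVG vs SUM give different aggregate values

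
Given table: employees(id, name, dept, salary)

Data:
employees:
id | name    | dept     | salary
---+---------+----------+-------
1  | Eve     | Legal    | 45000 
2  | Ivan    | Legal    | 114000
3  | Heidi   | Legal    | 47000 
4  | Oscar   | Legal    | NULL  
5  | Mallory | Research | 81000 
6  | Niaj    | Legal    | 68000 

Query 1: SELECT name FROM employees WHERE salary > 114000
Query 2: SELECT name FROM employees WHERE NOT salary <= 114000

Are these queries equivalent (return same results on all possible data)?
Yes, equivalent

Both queries return: []

Reason: Both filter salary > 114000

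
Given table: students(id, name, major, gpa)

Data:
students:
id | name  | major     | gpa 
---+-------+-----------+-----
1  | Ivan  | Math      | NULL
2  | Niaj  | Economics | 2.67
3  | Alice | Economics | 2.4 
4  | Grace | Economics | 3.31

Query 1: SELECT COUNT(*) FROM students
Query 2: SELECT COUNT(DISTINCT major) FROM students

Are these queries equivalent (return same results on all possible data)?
No, not equivalent

Query 1 returns: [(4,)]
Query 2 returns: [(2,)]

Reason: COUNT(*) counts rows, COUNT(DISTINCT major) counts unique majors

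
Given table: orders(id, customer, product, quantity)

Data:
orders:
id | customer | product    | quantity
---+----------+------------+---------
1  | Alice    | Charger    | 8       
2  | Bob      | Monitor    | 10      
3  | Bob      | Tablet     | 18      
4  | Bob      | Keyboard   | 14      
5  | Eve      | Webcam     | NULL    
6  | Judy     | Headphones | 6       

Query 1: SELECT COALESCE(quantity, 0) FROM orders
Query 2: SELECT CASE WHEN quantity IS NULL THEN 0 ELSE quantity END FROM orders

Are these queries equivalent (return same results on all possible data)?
Yes, equivalent

Both queries return: [(0,), (6,), (8,), (10,), (14,), (18,)]

Reason: COALESCE vs CASE for NULL handling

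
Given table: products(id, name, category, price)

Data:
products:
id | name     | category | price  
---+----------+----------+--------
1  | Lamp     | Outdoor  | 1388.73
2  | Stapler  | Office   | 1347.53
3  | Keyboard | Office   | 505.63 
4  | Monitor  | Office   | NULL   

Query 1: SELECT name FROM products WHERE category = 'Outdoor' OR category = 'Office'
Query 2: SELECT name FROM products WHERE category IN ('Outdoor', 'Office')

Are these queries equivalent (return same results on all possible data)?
Yes, equivalent

Both queries return: [('Keyboard',), ('Lamp',), ('Monitor',), ('Stapler',)]

Reason: OR vs IN are equivalent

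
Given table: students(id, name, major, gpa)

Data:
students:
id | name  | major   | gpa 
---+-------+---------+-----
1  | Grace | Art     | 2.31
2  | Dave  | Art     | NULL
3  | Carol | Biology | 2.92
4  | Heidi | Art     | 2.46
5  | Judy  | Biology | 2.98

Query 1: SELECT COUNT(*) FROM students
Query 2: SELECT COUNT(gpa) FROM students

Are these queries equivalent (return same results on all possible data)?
No, not equivalent

Query 1 returns: [(5,)]
Query 2 returns: [(4,)]

Reason: COUNT(*) includes NULLs, COUNT(column) excludes them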